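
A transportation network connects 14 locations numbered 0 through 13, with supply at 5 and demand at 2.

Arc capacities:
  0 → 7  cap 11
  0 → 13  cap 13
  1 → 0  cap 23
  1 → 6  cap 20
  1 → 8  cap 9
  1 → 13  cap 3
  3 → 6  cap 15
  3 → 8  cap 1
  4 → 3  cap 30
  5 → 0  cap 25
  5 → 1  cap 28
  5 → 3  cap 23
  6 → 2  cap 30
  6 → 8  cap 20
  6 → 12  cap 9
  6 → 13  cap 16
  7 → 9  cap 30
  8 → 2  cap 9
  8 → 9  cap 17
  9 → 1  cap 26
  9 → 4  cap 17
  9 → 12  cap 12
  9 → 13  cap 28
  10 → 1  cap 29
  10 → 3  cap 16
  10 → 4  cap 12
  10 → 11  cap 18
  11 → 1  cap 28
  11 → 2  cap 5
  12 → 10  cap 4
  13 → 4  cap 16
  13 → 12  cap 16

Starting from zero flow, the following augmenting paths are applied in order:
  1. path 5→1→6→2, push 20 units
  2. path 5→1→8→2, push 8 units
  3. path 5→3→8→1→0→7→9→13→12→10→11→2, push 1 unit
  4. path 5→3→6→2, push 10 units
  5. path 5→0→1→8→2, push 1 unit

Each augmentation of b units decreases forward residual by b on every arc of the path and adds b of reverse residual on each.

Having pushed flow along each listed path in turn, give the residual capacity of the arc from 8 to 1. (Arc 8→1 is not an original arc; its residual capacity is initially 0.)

after path 1 (5→1→6→2, push 20): res(8,1)=0
after path 2 (5→1→8→2, push 8): res(8,1)=8
after path 3 (5→3→8→1→0→7→9→13→12→10→11→2, push 1): res(8,1)=7
after path 4 (5→3→6→2, push 10): res(8,1)=7
after path 5 (5→0→1→8→2, push 1): res(8,1)=8

Residual capacity of (8,1): 8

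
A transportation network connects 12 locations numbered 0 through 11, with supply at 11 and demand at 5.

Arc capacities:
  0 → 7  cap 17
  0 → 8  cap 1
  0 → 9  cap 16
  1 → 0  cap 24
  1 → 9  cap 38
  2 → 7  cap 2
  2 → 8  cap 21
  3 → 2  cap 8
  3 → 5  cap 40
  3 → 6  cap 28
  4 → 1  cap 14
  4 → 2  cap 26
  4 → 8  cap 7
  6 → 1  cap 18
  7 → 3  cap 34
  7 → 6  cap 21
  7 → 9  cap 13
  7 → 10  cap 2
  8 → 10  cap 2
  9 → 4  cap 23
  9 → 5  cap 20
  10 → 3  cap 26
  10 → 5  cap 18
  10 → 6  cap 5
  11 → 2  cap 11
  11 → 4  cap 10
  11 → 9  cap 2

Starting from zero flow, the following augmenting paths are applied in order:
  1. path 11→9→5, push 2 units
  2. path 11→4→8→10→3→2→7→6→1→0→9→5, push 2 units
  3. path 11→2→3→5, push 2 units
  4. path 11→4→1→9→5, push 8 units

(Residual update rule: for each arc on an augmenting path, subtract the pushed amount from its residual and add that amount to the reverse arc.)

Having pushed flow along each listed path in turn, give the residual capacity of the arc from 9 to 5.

Residual capacity of (9,5): 8

after path 1 (11→9→5, push 2): res(9,5)=18
after path 2 (11→4→8→10→3→2→7→6→1→0→9→5, push 2): res(9,5)=16
after path 3 (11→2→3→5, push 2): res(9,5)=16
after path 4 (11→4→1→9→5, push 8): res(9,5)=8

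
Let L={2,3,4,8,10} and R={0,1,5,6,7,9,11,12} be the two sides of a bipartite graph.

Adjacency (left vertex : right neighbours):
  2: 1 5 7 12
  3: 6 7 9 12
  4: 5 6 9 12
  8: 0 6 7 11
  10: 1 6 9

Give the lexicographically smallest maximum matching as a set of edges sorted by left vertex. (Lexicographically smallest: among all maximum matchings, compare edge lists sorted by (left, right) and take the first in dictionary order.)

|M| = 5 (so the lex-smallest maximum matching has 5 edges)
process left vertices in ascending order; for each, take the smallest-labelled available neighbour that still permits 5 edges overall, or leave it unmatched if none does
lex-smallest matching: {2-1, 3-6, 4-5, 8-0, 10-9}

Lex-smallest maximum matching: {(2,1), (3,6), (4,5), (8,0), (10,9)}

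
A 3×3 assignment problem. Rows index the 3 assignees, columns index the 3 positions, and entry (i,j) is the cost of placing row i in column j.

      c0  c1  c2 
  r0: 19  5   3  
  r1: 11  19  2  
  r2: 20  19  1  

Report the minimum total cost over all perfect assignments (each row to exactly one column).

Minimum assignment cost: 17

optimal assignment: row0→col1 (cost 5), row1→col0 (cost 11), row2→col2 (cost 1)
total = 5 + 11 + 1 = 17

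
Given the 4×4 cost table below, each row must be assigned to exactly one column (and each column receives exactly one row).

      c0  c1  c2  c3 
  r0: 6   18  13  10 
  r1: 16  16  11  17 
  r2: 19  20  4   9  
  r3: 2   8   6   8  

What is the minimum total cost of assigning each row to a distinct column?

optimal assignment: row0→col3 (cost 10), row1→col1 (cost 16), row2→col2 (cost 4), row3→col0 (cost 2)
total = 10 + 16 + 4 + 2 = 32

Minimum assignment cost: 32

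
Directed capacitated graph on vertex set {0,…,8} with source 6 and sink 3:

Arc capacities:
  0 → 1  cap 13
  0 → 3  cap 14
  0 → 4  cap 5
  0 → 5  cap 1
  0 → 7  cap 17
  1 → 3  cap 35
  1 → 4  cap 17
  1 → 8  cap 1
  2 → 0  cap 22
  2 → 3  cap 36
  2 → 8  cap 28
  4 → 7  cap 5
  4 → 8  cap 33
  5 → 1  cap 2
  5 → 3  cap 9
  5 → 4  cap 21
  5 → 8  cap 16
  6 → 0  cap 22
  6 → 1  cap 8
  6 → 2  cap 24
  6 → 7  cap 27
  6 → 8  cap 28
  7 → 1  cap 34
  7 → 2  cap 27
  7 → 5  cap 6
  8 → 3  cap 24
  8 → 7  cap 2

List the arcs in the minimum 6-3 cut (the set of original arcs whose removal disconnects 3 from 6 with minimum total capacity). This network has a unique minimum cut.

augment #1: 6→0→3 push 14
augment #2: 6→1→3 push 8
augment #3: 6→2→3 push 24
augment #4: 6→8→3 push 24
augment #5: 6→0→1→3 push 8
augment #6: 6→7→1→3 push 19
augment #7: 6→7→2→3 push 8
augment #8: 6→8→7→2→3 push 2
max flow = 107; residual-reachable set from 6 gives S-side
cut edges (S→T): {(6,0), (6,1), (6,2), (6,7), (8,3), (8,7)} total cap 107

Min-cut arcs: {(6,0), (6,1), (6,2), (6,7), (8,3), (8,7)} (total capacity 107)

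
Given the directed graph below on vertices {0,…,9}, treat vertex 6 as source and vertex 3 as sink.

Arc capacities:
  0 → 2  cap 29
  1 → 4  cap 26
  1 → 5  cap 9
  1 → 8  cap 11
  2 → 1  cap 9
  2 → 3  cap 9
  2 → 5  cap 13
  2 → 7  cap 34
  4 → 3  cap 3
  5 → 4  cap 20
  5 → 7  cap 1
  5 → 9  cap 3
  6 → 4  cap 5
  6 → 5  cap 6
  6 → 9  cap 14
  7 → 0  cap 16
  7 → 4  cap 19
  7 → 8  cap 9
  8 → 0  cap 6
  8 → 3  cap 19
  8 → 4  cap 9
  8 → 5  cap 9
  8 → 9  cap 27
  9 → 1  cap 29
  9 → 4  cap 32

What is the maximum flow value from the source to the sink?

Maximum flow value: 15

augment #1: 6→4→3 bottleneck 3, total now 3
augment #2: 6→5→7→8→3 bottleneck 1, total now 4
augment #3: 6→9→1→8→3 bottleneck 11, total now 15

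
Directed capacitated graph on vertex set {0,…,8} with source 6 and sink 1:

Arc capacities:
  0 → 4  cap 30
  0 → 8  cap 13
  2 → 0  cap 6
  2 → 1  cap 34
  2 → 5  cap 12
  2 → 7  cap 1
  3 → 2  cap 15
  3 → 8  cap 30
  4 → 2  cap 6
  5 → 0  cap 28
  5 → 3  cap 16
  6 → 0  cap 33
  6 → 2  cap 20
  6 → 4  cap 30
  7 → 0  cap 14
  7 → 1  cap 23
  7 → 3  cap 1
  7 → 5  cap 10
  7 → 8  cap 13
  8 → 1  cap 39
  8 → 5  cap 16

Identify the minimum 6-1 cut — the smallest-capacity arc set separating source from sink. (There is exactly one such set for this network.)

augment #1: 6→2→1 push 20
augment #2: 6→0→8→1 push 13
augment #3: 6→4→2→1 push 6
max flow = 39; residual-reachable set from 6 gives S-side
cut edges (S→T): {(0,8), (4,2), (6,2)} total cap 39

Min-cut arcs: {(0,8), (4,2), (6,2)} (total capacity 39)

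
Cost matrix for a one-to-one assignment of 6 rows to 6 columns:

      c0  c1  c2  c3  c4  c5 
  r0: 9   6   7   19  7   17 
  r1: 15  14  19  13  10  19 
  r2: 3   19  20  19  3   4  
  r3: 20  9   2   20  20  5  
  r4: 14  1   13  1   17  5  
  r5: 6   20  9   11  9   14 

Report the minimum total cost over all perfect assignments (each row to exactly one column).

optimal assignment: row0→col1 (cost 6), row1→col4 (cost 10), row2→col5 (cost 4), row3→col2 (cost 2), row4→col3 (cost 1), row5→col0 (cost 6)
total = 6 + 10 + 4 + 2 + 1 + 6 = 29

Minimum assignment cost: 29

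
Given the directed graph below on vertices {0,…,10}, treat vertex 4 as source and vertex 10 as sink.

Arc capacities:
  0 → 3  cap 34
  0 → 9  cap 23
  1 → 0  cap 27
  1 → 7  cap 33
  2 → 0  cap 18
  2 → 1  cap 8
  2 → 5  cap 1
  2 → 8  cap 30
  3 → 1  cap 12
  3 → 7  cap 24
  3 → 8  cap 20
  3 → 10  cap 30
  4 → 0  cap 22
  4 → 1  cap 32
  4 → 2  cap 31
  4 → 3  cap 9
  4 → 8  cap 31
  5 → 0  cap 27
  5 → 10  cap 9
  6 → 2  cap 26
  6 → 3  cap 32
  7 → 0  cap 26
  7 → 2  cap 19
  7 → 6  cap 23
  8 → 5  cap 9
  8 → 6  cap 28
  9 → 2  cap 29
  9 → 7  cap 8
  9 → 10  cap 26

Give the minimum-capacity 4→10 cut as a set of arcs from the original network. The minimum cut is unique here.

augment #1: 4→3→10 push 9
augment #2: 4→0→3→10 push 21
augment #3: 4→0→9→10 push 1
augment #4: 4→2→5→10 push 1
augment #5: 4→8→5→10 push 8
augment #6: 4→1→0→9→10 push 22
max flow = 62; residual-reachable set from 4 gives S-side
cut edges (S→T): {(0,9), (3,10), (5,10)} total cap 62

Min-cut arcs: {(0,9), (3,10), (5,10)} (total capacity 62)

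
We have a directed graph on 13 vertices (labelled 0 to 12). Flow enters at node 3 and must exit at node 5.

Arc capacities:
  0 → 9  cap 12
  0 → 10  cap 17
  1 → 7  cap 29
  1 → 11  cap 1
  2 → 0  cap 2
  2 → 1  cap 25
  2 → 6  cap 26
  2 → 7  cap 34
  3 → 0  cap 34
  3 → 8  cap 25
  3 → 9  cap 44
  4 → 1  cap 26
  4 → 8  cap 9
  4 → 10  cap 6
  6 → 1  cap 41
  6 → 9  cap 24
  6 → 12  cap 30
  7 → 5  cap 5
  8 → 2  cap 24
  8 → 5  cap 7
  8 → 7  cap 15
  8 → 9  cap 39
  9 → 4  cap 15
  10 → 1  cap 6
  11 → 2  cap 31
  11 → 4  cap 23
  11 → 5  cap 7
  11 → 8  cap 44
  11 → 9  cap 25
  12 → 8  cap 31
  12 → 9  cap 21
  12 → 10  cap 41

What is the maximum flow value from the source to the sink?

Maximum flow value: 13

augment #1: 3→8→5 bottleneck 7, total now 7
augment #2: 3→8→7→5 bottleneck 5, total now 12
augment #3: 3→0→10→1→11→5 bottleneck 1, total now 13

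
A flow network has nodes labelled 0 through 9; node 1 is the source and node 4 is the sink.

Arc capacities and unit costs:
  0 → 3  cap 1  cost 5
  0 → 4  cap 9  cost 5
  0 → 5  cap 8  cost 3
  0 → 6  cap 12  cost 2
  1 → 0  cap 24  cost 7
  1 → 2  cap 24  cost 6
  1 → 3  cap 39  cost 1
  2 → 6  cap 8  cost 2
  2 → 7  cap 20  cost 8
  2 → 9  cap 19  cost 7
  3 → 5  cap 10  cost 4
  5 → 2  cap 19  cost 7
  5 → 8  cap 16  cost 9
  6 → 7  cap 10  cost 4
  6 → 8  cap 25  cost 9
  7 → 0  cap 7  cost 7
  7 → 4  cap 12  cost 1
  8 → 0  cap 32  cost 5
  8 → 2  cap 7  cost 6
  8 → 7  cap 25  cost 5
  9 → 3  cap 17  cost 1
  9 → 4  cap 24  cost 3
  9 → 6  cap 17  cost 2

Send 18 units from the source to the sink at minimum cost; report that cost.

shortest-cost path #1: 1→0→4 push 9 @ unit cost 12 (adds 108)
shortest-cost path #2: 1→2→6→7→4 push 8 @ unit cost 13 (adds 104)
shortest-cost path #3: 1→0→6→7→4 push 1 @ unit cost 14 (adds 14)
total cost = 226

Minimum cost for 18 units: 226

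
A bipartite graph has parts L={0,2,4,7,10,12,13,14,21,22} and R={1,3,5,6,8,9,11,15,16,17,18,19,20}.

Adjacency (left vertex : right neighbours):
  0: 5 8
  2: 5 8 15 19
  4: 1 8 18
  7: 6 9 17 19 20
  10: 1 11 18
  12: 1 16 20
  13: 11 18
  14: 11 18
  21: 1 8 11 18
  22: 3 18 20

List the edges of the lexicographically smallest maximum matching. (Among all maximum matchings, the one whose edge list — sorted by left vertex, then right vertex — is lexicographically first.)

Lex-smallest maximum matching: {(0,5), (2,15), (4,1), (7,6), (10,11), (12,16), (13,18), (21,8), (22,3)}

|M| = 9 (so the lex-smallest maximum matching has 9 edges)
process left vertices in ascending order; for each, take the smallest-labelled available neighbour that still permits 9 edges overall, or leave it unmatched if none does
lex-smallest matching: {0-5, 2-15, 4-1, 7-6, 10-11, 12-16, 13-18, 21-8, 22-3}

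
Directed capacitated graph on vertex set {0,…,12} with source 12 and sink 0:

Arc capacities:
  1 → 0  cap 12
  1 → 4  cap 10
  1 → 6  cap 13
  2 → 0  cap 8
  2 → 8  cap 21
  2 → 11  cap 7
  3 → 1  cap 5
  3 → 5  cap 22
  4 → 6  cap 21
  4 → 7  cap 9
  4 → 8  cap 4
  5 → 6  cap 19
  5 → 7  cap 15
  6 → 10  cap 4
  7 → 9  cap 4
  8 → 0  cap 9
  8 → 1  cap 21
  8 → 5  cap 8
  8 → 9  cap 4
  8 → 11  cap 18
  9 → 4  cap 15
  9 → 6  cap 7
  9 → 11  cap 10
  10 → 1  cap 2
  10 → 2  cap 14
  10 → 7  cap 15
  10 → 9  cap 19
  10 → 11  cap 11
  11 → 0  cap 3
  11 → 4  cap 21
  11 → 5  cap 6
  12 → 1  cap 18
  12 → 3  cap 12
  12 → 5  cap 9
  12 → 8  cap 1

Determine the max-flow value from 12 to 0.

augment #1: 12→1→0 bottleneck 12, total now 12
augment #2: 12→8→0 bottleneck 1, total now 13
augment #3: 12→1→4→8→0 bottleneck 4, total now 17
augment #4: 12→1→6→10→2→0 bottleneck 2, total now 19
augment #5: 12→5→6→10→2→0 bottleneck 2, total now 21
augment #6: 12→5→7→9→11→0 bottleneck 3, total now 24

Maximum flow value: 24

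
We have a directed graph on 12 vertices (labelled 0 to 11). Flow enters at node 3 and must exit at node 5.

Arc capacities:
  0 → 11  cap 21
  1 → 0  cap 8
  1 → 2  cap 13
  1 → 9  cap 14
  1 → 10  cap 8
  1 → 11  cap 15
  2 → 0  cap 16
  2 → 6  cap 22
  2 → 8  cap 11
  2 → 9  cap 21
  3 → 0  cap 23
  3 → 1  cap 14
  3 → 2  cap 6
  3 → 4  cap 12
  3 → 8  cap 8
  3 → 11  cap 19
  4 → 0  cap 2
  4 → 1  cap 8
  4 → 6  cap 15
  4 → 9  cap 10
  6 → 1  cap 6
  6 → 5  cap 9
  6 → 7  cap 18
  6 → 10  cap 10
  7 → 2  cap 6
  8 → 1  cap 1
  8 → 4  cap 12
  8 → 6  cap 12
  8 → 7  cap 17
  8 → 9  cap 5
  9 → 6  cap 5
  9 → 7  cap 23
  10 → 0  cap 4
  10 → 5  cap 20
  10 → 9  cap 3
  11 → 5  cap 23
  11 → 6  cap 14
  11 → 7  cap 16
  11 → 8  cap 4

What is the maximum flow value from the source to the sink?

Maximum flow value: 50

augment #1: 3→11→5 bottleneck 19, total now 19
augment #2: 3→0→11→5 bottleneck 4, total now 23
augment #3: 3→1→10→5 bottleneck 8, total now 31
augment #4: 3→2→6→5 bottleneck 6, total now 37
augment #5: 3→4→6→5 bottleneck 3, total now 40
augment #6: 3→4→6→10→5 bottleneck 9, total now 49
augment #7: 3→8→6→10→5 bottleneck 1, total now 50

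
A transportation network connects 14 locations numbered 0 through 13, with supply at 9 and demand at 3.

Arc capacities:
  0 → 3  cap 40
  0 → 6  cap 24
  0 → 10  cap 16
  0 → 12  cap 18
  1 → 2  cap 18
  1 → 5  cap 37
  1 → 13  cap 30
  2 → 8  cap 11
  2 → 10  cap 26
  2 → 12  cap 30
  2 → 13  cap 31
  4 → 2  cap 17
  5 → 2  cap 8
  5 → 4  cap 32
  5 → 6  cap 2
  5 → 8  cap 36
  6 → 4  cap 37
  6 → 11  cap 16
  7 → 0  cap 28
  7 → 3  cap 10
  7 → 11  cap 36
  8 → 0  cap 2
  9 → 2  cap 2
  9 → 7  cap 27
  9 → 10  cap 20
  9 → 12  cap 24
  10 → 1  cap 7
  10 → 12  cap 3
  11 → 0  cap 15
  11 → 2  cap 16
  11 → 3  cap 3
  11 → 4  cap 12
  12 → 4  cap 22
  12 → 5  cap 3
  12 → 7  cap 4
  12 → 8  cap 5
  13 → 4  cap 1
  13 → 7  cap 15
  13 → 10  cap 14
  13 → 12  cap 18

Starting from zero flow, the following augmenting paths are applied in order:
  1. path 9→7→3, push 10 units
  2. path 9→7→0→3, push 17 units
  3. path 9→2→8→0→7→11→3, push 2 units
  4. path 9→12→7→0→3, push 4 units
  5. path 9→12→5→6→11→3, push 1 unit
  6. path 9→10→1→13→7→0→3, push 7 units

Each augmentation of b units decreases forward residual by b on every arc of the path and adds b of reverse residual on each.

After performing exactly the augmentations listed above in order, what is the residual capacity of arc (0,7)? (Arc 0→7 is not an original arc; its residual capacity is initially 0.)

Residual capacity of (0,7): 26

after path 1 (9→7→3, push 10): res(0,7)=0
after path 2 (9→7→0→3, push 17): res(0,7)=17
after path 3 (9→2→8→0→7→11→3, push 2): res(0,7)=15
after path 4 (9→12→7→0→3, push 4): res(0,7)=19
after path 5 (9→12→5→6→11→3, push 1): res(0,7)=19
after path 6 (9→10→1→13→7→0→3, push 7): res(0,7)=26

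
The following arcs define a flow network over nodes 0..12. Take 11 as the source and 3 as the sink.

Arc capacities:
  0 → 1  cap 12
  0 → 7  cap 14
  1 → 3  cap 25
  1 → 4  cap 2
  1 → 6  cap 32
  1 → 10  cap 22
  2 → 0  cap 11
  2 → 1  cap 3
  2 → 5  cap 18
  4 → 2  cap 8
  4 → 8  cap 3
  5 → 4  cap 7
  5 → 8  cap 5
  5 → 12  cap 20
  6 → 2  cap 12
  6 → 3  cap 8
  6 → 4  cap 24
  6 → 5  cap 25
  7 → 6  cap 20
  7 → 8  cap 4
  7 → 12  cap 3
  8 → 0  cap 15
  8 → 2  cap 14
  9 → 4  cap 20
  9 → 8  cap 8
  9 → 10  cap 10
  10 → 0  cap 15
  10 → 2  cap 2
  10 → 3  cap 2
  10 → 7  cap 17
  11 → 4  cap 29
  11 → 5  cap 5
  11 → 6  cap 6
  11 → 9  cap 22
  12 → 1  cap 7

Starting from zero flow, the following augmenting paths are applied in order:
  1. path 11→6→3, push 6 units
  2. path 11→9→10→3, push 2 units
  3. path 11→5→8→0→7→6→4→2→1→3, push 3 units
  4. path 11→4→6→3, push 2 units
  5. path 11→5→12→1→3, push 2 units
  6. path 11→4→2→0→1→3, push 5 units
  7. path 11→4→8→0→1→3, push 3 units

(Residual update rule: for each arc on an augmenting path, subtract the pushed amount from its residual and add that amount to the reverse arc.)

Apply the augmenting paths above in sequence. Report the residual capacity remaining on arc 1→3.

after path 1 (11→6→3, push 6): res(1,3)=25
after path 2 (11→9→10→3, push 2): res(1,3)=25
after path 3 (11→5→8→0→7→6→4→2→1→3, push 3): res(1,3)=22
after path 4 (11→4→6→3, push 2): res(1,3)=22
after path 5 (11→5→12→1→3, push 2): res(1,3)=20
after path 6 (11→4→2→0→1→3, push 5): res(1,3)=15
after path 7 (11→4→8→0→1→3, push 3): res(1,3)=12

Residual capacity of (1,3): 12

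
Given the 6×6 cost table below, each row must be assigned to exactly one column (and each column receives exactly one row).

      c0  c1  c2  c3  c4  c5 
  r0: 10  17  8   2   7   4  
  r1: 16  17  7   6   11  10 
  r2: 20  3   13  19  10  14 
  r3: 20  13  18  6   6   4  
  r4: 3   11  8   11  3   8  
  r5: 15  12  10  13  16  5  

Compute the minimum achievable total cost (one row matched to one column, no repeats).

Minimum assignment cost: 26

optimal assignment: row0→col3 (cost 2), row1→col2 (cost 7), row2→col1 (cost 3), row3→col4 (cost 6), row4→col0 (cost 3), row5→col5 (cost 5)
total = 2 + 7 + 3 + 6 + 3 + 5 = 26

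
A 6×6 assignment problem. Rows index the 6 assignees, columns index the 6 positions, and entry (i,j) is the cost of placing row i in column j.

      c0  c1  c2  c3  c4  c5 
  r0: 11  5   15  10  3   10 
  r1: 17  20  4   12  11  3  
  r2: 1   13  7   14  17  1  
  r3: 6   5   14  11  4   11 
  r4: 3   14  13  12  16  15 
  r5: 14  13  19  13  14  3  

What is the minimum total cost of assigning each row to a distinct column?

optimal assignment: row0→col4 (cost 3), row1→col2 (cost 4), row2→col0 (cost 1), row3→col1 (cost 5), row4→col3 (cost 12), row5→col5 (cost 3)
total = 3 + 4 + 1 + 5 + 12 + 3 = 28

Minimum assignment cost: 28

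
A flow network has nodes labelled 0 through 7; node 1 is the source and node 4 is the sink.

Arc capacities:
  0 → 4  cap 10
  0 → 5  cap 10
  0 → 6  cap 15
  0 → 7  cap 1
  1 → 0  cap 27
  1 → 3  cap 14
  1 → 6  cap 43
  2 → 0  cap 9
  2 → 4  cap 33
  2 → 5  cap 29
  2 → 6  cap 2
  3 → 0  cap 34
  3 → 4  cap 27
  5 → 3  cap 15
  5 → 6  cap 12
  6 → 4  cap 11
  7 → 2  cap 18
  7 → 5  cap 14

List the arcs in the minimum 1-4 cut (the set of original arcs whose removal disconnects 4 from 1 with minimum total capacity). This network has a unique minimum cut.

augment #1: 1→0→4 push 10
augment #2: 1→3→4 push 14
augment #3: 1→6→4 push 11
augment #4: 1→0→5→3→4 push 10
augment #5: 1→0→7→2→4 push 1
max flow = 46; residual-reachable set from 1 gives S-side
cut edges (S→T): {(0,4), (0,5), (0,7), (1,3), (6,4)} total cap 46

Min-cut arcs: {(0,4), (0,5), (0,7), (1,3), (6,4)} (total capacity 46)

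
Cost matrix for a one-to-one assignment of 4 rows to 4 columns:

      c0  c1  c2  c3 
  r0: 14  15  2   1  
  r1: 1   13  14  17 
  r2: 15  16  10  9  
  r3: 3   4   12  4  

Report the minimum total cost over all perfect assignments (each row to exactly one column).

Minimum assignment cost: 16

one of 2 optimal assignments: row0→col2 (cost 2), row1→col0 (cost 1), row2→col3 (cost 9), row3→col1 (cost 4)
total = 2 + 1 + 9 + 4 = 16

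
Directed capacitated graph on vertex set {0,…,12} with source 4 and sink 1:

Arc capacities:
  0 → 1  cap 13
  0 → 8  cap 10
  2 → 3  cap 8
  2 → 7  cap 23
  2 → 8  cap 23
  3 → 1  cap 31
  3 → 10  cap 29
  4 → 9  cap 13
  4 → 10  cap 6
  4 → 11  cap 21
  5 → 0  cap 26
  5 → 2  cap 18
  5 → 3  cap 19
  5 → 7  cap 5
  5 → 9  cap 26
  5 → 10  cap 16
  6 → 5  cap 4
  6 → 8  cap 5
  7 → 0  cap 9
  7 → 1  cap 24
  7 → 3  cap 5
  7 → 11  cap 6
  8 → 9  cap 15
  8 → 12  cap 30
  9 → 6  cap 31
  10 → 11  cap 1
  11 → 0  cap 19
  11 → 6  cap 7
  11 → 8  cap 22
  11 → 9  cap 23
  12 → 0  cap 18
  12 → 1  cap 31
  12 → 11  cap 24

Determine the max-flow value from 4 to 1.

Maximum flow value: 31

augment #1: 4→11→0→1 bottleneck 13, total now 13
augment #2: 4→11→8→12→1 bottleneck 8, total now 21
augment #3: 4→9→6→5→3→1 bottleneck 4, total now 25
augment #4: 4→9→6→8→12→1 bottleneck 5, total now 30
augment #5: 4→10→11→8→12→1 bottleneck 1, total now 31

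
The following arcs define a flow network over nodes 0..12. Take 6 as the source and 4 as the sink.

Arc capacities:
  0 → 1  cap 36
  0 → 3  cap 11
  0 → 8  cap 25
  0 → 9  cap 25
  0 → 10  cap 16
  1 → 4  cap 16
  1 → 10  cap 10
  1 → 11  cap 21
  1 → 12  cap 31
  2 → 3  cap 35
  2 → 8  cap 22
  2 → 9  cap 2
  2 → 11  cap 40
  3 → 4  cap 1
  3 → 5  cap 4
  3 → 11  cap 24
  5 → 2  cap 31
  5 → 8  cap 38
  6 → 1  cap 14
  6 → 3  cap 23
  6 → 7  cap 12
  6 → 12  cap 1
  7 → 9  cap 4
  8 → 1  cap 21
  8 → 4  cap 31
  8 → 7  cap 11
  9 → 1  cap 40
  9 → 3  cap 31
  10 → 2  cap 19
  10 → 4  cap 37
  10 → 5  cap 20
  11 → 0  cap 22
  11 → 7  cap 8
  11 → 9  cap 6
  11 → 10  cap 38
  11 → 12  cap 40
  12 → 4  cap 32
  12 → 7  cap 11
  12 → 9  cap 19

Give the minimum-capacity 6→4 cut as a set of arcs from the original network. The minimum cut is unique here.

Min-cut arcs: {(6,1), (6,3), (6,12), (7,9)} (total capacity 42)

augment #1: 6→1→4 push 14
augment #2: 6→3→4 push 1
augment #3: 6→12→4 push 1
augment #4: 6→3→5→8→4 push 4
augment #5: 6→3→11→10→4 push 18
augment #6: 6→7→9→1→4 push 2
augment #7: 6→7→9→1→10→4 push 2
max flow = 42; residual-reachable set from 6 gives S-side
cut edges (S→T): {(6,1), (6,3), (6,12), (7,9)} total cap 42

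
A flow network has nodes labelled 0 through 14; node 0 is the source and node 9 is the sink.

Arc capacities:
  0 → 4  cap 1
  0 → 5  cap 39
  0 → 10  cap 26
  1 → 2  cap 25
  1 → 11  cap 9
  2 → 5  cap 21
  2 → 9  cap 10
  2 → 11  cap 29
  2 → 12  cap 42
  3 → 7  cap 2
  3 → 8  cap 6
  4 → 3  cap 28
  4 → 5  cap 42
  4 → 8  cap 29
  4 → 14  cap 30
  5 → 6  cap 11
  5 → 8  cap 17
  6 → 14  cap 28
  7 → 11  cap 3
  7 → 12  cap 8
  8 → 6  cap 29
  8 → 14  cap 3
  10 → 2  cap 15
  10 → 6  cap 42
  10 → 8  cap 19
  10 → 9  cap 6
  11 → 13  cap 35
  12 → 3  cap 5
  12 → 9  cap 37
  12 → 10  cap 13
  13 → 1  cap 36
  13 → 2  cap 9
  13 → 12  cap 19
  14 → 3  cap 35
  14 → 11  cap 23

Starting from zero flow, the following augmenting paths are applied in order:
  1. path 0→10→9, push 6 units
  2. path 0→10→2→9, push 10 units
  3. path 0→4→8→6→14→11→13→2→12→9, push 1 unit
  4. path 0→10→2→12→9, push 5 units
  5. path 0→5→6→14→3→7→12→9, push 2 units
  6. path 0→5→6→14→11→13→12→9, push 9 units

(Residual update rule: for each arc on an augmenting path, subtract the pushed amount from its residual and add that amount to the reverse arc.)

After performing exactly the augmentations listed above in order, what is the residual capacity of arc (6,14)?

Residual capacity of (6,14): 16

after path 1 (0→10→9, push 6): res(6,14)=28
after path 2 (0→10→2→9, push 10): res(6,14)=28
after path 3 (0→4→8→6→14→11→13→2→12→9, push 1): res(6,14)=27
after path 4 (0→10→2→12→9, push 5): res(6,14)=27
after path 5 (0→5→6→14→3→7→12→9, push 2): res(6,14)=25
after path 6 (0→5→6→14→11→13→12→9, push 9): res(6,14)=16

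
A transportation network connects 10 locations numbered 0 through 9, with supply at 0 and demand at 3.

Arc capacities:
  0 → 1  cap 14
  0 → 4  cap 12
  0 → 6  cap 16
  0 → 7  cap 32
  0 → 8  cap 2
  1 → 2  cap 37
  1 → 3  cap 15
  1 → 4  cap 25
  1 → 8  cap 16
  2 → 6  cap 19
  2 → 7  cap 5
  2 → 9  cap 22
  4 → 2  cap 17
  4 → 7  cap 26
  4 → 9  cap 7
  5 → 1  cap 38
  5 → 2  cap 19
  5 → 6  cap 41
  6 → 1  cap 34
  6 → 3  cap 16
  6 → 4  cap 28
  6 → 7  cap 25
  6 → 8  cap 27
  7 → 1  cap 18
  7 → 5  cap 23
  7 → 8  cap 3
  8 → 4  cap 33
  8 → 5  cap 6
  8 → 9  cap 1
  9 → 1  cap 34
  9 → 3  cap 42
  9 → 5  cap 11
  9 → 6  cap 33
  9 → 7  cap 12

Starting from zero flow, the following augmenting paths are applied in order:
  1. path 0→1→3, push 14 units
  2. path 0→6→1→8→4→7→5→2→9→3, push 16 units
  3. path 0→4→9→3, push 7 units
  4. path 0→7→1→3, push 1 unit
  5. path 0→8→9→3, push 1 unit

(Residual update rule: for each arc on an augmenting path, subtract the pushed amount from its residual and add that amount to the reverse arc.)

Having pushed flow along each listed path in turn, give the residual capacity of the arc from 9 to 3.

after path 1 (0→1→3, push 14): res(9,3)=42
after path 2 (0→6→1→8→4→7→5→2→9→3, push 16): res(9,3)=26
after path 3 (0→4→9→3, push 7): res(9,3)=19
after path 4 (0→7→1→3, push 1): res(9,3)=19
after path 5 (0→8→9→3, push 1): res(9,3)=18

Residual capacity of (9,3): 18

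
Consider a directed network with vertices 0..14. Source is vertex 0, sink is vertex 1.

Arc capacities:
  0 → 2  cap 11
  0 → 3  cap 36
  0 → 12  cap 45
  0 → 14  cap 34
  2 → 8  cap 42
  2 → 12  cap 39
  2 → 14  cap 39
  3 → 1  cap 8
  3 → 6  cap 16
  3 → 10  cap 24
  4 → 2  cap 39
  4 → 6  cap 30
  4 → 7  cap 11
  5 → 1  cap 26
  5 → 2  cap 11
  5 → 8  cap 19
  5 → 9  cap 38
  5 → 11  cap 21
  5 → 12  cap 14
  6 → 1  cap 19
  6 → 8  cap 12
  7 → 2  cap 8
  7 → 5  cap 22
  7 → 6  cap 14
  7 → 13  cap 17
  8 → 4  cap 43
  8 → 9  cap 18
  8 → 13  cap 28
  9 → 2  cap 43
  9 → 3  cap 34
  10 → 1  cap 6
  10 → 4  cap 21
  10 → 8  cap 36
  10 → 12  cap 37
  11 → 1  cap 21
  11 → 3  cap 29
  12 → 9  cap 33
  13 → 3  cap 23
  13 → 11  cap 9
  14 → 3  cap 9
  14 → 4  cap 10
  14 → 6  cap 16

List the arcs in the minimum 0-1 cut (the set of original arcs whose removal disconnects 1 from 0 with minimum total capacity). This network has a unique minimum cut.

Min-cut arcs: {(3,1), (4,7), (6,1), (10,1), (13,11)} (total capacity 53)

augment #1: 0→3→1 push 8
augment #2: 0→3→6→1 push 16
augment #3: 0→3→10→1 push 6
augment #4: 0→14→6→1 push 3
augment #5: 0→2→8→13→11→1 push 9
augment #6: 0→14→4→7→5→1 push 10
augment #7: 0→2→8→4→7→5→1 push 1
max flow = 53; residual-reachable set from 0 gives S-side
cut edges (S→T): {(3,1), (4,7), (6,1), (10,1), (13,11)} total cap 53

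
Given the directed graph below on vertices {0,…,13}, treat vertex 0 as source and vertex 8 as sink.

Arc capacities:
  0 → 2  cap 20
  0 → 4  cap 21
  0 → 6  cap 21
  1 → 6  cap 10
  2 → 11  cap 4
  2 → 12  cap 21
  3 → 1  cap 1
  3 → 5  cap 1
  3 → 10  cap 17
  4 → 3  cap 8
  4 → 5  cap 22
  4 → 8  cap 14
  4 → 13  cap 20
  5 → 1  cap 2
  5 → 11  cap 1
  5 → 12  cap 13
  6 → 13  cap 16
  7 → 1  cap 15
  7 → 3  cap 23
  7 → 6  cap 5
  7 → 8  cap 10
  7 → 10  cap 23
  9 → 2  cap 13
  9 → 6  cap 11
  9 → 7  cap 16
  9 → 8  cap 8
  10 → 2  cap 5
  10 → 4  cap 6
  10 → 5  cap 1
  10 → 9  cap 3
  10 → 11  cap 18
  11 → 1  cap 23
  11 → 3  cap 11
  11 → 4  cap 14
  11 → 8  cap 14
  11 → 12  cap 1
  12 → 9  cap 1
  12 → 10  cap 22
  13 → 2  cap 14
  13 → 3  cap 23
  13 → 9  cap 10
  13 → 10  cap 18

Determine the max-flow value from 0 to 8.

Maximum flow value: 42

augment #1: 0→4→8 bottleneck 14, total now 14
augment #2: 0→2→11→8 bottleneck 4, total now 18
augment #3: 0→2→12→9→8 bottleneck 1, total now 19
augment #4: 0→4→5→11→8 bottleneck 1, total now 20
augment #5: 0→4→13→9→8 bottleneck 6, total now 26
augment #6: 0→6→13→9→8 bottleneck 1, total now 27
augment #7: 0→2→12→10→11→8 bottleneck 9, total now 36
augment #8: 0→6→13→9→7→8 bottleneck 3, total now 39
augment #9: 0→2→12→10→9→7→8 bottleneck 3, total now 42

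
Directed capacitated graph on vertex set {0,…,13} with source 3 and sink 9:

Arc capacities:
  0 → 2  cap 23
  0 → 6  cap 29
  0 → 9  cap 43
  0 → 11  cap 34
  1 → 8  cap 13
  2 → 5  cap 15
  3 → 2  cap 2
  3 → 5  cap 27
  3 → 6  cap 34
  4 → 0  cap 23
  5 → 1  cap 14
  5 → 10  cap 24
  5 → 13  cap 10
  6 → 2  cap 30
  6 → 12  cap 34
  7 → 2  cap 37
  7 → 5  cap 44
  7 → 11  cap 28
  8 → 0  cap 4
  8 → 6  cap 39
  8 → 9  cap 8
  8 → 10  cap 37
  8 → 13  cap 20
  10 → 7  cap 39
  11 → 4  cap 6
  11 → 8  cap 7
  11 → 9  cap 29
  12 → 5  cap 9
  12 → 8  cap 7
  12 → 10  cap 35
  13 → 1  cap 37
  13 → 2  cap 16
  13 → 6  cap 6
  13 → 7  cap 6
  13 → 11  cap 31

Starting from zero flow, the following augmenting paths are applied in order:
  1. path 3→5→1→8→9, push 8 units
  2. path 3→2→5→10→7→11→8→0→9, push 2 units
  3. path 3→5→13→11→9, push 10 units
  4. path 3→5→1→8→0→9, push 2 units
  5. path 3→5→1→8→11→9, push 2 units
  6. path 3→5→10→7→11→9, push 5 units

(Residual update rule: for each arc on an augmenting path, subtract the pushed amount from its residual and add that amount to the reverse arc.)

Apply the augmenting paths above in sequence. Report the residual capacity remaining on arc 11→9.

after path 1 (3→5→1→8→9, push 8): res(11,9)=29
after path 2 (3→2→5→10→7→11→8→0→9, push 2): res(11,9)=29
after path 3 (3→5→13→11→9, push 10): res(11,9)=19
after path 4 (3→5→1→8→0→9, push 2): res(11,9)=19
after path 5 (3→5→1→8→11→9, push 2): res(11,9)=17
after path 6 (3→5→10→7→11→9, push 5): res(11,9)=12

Residual capacity of (11,9): 12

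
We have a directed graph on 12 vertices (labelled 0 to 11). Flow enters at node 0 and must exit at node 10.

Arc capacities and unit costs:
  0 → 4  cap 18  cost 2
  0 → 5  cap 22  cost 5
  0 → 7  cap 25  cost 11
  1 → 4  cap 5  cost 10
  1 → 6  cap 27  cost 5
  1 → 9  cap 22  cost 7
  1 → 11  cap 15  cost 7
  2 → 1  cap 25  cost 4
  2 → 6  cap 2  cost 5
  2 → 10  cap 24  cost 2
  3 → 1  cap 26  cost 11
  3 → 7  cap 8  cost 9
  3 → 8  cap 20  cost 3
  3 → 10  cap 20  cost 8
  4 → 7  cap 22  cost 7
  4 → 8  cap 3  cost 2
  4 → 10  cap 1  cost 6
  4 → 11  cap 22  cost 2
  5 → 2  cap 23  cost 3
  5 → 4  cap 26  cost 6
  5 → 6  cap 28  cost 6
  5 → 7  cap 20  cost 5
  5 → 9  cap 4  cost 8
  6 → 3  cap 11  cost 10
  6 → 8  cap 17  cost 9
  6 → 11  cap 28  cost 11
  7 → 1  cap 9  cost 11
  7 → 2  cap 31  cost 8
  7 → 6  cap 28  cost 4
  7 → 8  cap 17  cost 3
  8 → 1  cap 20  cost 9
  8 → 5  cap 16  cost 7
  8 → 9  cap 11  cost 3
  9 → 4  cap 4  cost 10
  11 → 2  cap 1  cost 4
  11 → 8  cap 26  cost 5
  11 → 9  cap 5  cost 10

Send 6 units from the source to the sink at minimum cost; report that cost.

shortest-cost path #1: 0→4→10 push 1 @ unit cost 8 (adds 8)
shortest-cost path #2: 0→5→2→10 push 5 @ unit cost 10 (adds 50)
total cost = 58

Minimum cost for 6 units: 58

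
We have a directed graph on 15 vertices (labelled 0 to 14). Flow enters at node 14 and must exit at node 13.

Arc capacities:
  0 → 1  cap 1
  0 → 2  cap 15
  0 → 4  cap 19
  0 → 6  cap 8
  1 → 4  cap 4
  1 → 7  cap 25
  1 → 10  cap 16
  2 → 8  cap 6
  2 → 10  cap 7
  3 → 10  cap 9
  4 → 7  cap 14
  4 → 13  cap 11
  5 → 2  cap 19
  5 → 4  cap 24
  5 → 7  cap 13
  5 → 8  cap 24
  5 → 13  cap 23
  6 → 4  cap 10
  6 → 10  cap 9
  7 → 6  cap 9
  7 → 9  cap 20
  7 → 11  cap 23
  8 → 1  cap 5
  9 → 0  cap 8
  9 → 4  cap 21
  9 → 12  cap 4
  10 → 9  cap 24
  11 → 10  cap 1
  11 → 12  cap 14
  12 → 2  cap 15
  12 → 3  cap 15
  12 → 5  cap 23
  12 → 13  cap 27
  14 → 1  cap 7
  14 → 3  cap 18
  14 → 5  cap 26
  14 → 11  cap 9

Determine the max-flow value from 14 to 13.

Maximum flow value: 51

augment #1: 14→5→13 bottleneck 23, total now 23
augment #2: 14→1→4→13 bottleneck 4, total now 27
augment #3: 14→5→4→13 bottleneck 3, total now 30
augment #4: 14→11→12→13 bottleneck 9, total now 39
augment #5: 14→1→7→6→4→13 bottleneck 3, total now 42
augment #6: 14→3→10→9→4→13 bottleneck 1, total now 43
augment #7: 14→3→10→9→12→13 bottleneck 4, total now 47
augment #8: 14→3→10→9→4→7→11→12→13 bottleneck 4, total now 51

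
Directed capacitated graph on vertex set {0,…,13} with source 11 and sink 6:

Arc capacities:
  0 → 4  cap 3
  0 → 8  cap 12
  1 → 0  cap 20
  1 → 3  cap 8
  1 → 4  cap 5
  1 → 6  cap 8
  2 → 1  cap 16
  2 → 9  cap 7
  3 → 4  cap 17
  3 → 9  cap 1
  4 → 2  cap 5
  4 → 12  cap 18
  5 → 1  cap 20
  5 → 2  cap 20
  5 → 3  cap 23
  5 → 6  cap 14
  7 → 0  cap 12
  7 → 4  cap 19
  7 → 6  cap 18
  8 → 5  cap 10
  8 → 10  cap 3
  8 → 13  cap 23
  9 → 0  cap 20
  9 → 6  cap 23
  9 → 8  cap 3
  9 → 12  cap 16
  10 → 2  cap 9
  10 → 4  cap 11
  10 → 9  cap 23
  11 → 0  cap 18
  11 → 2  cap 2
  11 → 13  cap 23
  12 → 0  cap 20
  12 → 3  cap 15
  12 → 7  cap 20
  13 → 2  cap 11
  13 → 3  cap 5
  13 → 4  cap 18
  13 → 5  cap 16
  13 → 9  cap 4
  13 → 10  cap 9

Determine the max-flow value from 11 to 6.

augment #1: 11→2→1→6 bottleneck 2, total now 2
augment #2: 11→13→5→6 bottleneck 14, total now 16
augment #3: 11→13→9→6 bottleneck 4, total now 20
augment #4: 11→13→2→1→6 bottleneck 5, total now 25
augment #5: 11→0→4→2→1→6 bottleneck 1, total now 26
augment #6: 11→0→4→2→9→6 bottleneck 2, total now 28
augment #7: 11→0→8→10→9→6 bottleneck 3, total now 31
augment #8: 11→0→8→5→2→9→6 bottleneck 5, total now 36
augment #9: 11→0→8→5→3→9→6 bottleneck 1, total now 37
augment #10: 11→0→8→13→10→9→6 bottleneck 3, total now 40

Maximum flow value: 40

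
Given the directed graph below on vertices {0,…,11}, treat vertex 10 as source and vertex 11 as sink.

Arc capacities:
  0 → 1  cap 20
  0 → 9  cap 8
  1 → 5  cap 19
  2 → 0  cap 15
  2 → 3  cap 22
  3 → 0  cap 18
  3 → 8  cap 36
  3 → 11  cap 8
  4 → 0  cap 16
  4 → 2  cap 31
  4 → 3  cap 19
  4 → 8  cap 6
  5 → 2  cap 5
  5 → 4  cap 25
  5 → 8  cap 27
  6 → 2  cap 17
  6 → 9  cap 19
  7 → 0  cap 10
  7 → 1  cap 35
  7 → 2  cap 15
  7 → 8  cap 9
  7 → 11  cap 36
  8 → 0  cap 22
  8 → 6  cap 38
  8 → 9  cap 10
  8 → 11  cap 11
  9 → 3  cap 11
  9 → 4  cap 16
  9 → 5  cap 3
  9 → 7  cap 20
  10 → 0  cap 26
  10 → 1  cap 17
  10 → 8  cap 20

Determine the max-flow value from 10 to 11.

augment #1: 10→8→11 bottleneck 11, total now 11
augment #2: 10→0→9→3→11 bottleneck 8, total now 19
augment #3: 10→8→9→7→11 bottleneck 9, total now 28
augment #4: 10→1→5→8→9→7→11 bottleneck 1, total now 29
augment #5: 10→1→5→2→3→9→7→11 bottleneck 5, total now 34
augment #6: 10→1→5→4→3→9→7→11 bottleneck 3, total now 37
augment #7: 10→1→5→8→6→9→7→11 bottleneck 2, total now 39

Maximum flow value: 39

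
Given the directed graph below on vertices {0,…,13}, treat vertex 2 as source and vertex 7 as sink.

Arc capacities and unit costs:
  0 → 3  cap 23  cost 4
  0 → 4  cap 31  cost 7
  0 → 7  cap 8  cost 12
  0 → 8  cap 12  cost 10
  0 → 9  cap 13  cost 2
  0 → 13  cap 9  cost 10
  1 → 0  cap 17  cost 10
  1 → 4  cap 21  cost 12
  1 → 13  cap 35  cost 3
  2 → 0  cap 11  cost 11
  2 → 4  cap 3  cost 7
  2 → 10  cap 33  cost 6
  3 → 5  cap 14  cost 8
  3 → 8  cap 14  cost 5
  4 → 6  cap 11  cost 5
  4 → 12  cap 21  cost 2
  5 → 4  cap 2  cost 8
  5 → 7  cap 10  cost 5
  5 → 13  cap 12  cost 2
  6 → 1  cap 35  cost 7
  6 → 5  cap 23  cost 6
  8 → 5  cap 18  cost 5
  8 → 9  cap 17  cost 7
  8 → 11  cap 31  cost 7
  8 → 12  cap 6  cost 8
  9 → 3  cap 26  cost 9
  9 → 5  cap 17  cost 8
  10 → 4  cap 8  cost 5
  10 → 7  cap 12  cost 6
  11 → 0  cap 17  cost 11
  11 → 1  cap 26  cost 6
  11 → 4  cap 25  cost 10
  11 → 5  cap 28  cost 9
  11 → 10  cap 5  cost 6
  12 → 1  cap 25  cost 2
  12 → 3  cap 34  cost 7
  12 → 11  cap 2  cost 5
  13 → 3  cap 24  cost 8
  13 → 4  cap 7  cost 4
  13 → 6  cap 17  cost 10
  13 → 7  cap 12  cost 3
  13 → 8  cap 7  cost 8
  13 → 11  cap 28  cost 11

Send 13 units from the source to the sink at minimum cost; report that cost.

shortest-cost path #1: 2→10→7 push 12 @ unit cost 12 (adds 144)
shortest-cost path #2: 2→4→12→1→13→7 push 1 @ unit cost 17 (adds 17)
total cost = 161

Minimum cost for 13 units: 161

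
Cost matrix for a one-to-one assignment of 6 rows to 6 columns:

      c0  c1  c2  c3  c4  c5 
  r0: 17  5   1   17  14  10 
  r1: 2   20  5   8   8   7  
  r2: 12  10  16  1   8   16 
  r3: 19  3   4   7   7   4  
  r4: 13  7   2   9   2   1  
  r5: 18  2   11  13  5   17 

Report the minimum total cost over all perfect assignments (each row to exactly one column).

Minimum assignment cost: 12

optimal assignment: row0→col2 (cost 1), row1→col0 (cost 2), row2→col3 (cost 1), row3→col5 (cost 4), row4→col4 (cost 2), row5→col1 (cost 2)
total = 1 + 2 + 1 + 4 + 2 + 2 = 12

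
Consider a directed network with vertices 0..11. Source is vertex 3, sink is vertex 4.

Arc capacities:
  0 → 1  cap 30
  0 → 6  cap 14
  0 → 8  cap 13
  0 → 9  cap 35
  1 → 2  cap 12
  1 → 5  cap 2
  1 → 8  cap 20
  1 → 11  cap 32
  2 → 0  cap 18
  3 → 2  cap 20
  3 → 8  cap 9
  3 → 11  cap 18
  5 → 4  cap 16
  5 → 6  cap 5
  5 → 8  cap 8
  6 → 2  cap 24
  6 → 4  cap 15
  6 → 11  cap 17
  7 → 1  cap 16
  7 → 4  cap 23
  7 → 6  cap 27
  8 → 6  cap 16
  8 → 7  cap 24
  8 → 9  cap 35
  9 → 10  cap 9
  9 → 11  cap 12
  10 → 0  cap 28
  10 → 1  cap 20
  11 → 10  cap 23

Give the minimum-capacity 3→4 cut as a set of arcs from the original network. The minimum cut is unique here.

Min-cut arcs: {(1,5), (6,4), (7,4)} (total capacity 40)

augment #1: 3→8→6→4 push 9
augment #2: 3→2→0→6→4 push 6
augment #3: 3→2→0→1→5→4 push 2
augment #4: 3→2→0→8→7→4 push 10
augment #5: 3→11→10→0→8→7→4 push 3
augment #6: 3→11→10→1→8→7→4 push 10
max flow = 40; residual-reachable set from 3 gives S-side
cut edges (S→T): {(1,5), (6,4), (7,4)} total cap 40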